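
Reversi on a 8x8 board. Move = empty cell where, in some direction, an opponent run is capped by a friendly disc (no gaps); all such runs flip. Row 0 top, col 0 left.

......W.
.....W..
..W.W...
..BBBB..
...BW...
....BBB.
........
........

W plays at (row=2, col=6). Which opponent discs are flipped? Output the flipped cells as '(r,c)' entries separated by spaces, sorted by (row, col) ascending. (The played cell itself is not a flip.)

Answer: (3,5)

Derivation:
Dir NW: first cell 'W' (not opp) -> no flip
Dir N: first cell '.' (not opp) -> no flip
Dir NE: first cell '.' (not opp) -> no flip
Dir W: first cell '.' (not opp) -> no flip
Dir E: first cell '.' (not opp) -> no flip
Dir SW: opp run (3,5) capped by W -> flip
Dir S: first cell '.' (not opp) -> no flip
Dir SE: first cell '.' (not opp) -> no flip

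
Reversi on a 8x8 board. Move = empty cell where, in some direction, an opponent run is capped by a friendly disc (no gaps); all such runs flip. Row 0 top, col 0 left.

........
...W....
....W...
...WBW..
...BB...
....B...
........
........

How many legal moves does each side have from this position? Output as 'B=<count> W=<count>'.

-- B to move --
(0,2): no bracket -> illegal
(0,3): no bracket -> illegal
(0,4): no bracket -> illegal
(1,2): no bracket -> illegal
(1,4): flips 1 -> legal
(1,5): no bracket -> illegal
(2,2): flips 1 -> legal
(2,3): flips 1 -> legal
(2,5): no bracket -> illegal
(2,6): flips 1 -> legal
(3,2): flips 1 -> legal
(3,6): flips 1 -> legal
(4,2): no bracket -> illegal
(4,5): no bracket -> illegal
(4,6): no bracket -> illegal
B mobility = 6
-- W to move --
(2,3): no bracket -> illegal
(2,5): no bracket -> illegal
(3,2): no bracket -> illegal
(4,2): no bracket -> illegal
(4,5): no bracket -> illegal
(5,2): no bracket -> illegal
(5,3): flips 2 -> legal
(5,5): flips 1 -> legal
(6,3): no bracket -> illegal
(6,4): flips 3 -> legal
(6,5): no bracket -> illegal
W mobility = 3

Answer: B=6 W=3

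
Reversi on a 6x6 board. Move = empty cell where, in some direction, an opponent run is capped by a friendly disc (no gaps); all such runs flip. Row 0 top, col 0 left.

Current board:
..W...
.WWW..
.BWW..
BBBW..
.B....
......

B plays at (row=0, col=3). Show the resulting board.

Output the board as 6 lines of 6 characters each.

Answer: ..WB..
.WBW..
.BWW..
BBBW..
.B....
......

Derivation:
Place B at (0,3); scan 8 dirs for brackets.
Dir NW: edge -> no flip
Dir N: edge -> no flip
Dir NE: edge -> no flip
Dir W: opp run (0,2), next='.' -> no flip
Dir E: first cell '.' (not opp) -> no flip
Dir SW: opp run (1,2) capped by B -> flip
Dir S: opp run (1,3) (2,3) (3,3), next='.' -> no flip
Dir SE: first cell '.' (not opp) -> no flip
All flips: (1,2)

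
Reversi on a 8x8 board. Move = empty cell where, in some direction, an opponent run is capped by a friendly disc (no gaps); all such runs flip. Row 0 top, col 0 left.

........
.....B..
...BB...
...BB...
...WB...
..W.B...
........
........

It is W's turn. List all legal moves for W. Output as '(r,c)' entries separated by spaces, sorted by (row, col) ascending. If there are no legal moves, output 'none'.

(0,4): no bracket -> illegal
(0,5): no bracket -> illegal
(0,6): no bracket -> illegal
(1,2): no bracket -> illegal
(1,3): flips 2 -> legal
(1,4): no bracket -> illegal
(1,6): no bracket -> illegal
(2,2): no bracket -> illegal
(2,5): flips 1 -> legal
(2,6): no bracket -> illegal
(3,2): no bracket -> illegal
(3,5): no bracket -> illegal
(4,2): no bracket -> illegal
(4,5): flips 1 -> legal
(5,3): no bracket -> illegal
(5,5): no bracket -> illegal
(6,3): no bracket -> illegal
(6,4): no bracket -> illegal
(6,5): flips 1 -> legal

Answer: (1,3) (2,5) (4,5) (6,5)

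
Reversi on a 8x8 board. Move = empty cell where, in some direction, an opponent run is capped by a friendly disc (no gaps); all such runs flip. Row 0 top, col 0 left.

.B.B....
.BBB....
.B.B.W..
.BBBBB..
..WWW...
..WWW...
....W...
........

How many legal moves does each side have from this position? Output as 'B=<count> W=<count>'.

-- B to move --
(1,4): no bracket -> illegal
(1,5): flips 1 -> legal
(1,6): flips 1 -> legal
(2,4): no bracket -> illegal
(2,6): no bracket -> illegal
(3,6): no bracket -> illegal
(4,1): no bracket -> illegal
(4,5): no bracket -> illegal
(5,1): flips 1 -> legal
(5,5): flips 1 -> legal
(6,1): flips 2 -> legal
(6,2): flips 4 -> legal
(6,3): flips 2 -> legal
(6,5): flips 2 -> legal
(7,3): no bracket -> illegal
(7,4): flips 3 -> legal
(7,5): flips 3 -> legal
B mobility = 10
-- W to move --
(0,0): no bracket -> illegal
(0,2): no bracket -> illegal
(0,4): no bracket -> illegal
(1,0): flips 2 -> legal
(1,4): no bracket -> illegal
(2,0): flips 1 -> legal
(2,2): flips 2 -> legal
(2,4): flips 2 -> legal
(2,6): flips 1 -> legal
(3,0): no bracket -> illegal
(3,6): no bracket -> illegal
(4,0): no bracket -> illegal
(4,1): no bracket -> illegal
(4,5): flips 1 -> legal
(4,6): no bracket -> illegal
W mobility = 6

Answer: B=10 W=6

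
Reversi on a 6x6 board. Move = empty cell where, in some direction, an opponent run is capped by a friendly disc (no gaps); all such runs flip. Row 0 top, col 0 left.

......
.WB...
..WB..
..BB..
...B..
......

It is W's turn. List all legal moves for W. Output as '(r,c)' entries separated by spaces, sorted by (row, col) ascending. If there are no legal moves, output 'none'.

Answer: (0,2) (1,3) (2,4) (4,2) (4,4)

Derivation:
(0,1): no bracket -> illegal
(0,2): flips 1 -> legal
(0,3): no bracket -> illegal
(1,3): flips 1 -> legal
(1,4): no bracket -> illegal
(2,1): no bracket -> illegal
(2,4): flips 1 -> legal
(3,1): no bracket -> illegal
(3,4): no bracket -> illegal
(4,1): no bracket -> illegal
(4,2): flips 1 -> legal
(4,4): flips 1 -> legal
(5,2): no bracket -> illegal
(5,3): no bracket -> illegal
(5,4): no bracket -> illegal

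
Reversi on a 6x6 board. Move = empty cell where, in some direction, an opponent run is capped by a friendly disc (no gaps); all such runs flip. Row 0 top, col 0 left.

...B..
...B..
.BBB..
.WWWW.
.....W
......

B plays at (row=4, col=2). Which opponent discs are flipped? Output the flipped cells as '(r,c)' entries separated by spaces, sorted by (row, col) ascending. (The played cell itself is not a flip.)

Answer: (3,2)

Derivation:
Dir NW: opp run (3,1), next='.' -> no flip
Dir N: opp run (3,2) capped by B -> flip
Dir NE: opp run (3,3), next='.' -> no flip
Dir W: first cell '.' (not opp) -> no flip
Dir E: first cell '.' (not opp) -> no flip
Dir SW: first cell '.' (not opp) -> no flip
Dir S: first cell '.' (not opp) -> no flip
Dir SE: first cell '.' (not opp) -> no flip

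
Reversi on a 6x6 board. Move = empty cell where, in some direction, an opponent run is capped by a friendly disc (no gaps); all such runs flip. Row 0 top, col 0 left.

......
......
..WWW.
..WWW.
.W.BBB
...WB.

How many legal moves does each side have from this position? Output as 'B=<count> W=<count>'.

Answer: B=7 W=3

Derivation:
-- B to move --
(1,1): flips 2 -> legal
(1,2): flips 2 -> legal
(1,3): flips 2 -> legal
(1,4): flips 2 -> legal
(1,5): no bracket -> illegal
(2,1): flips 1 -> legal
(2,5): flips 1 -> legal
(3,0): no bracket -> illegal
(3,1): no bracket -> illegal
(3,5): no bracket -> illegal
(4,0): no bracket -> illegal
(4,2): no bracket -> illegal
(5,0): no bracket -> illegal
(5,1): no bracket -> illegal
(5,2): flips 1 -> legal
B mobility = 7
-- W to move --
(3,5): flips 1 -> legal
(4,2): no bracket -> illegal
(5,2): flips 1 -> legal
(5,5): flips 2 -> legal
W mobility = 3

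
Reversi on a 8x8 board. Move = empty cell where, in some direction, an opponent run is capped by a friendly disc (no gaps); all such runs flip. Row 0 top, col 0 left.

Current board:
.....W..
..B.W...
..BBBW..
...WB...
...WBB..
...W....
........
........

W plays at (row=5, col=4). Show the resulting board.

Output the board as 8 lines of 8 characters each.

Answer: .....W..
..B.W...
..BBWW..
...WW...
...WWB..
...WW...
........
........

Derivation:
Place W at (5,4); scan 8 dirs for brackets.
Dir NW: first cell 'W' (not opp) -> no flip
Dir N: opp run (4,4) (3,4) (2,4) capped by W -> flip
Dir NE: opp run (4,5), next='.' -> no flip
Dir W: first cell 'W' (not opp) -> no flip
Dir E: first cell '.' (not opp) -> no flip
Dir SW: first cell '.' (not opp) -> no flip
Dir S: first cell '.' (not opp) -> no flip
Dir SE: first cell '.' (not opp) -> no flip
All flips: (2,4) (3,4) (4,4)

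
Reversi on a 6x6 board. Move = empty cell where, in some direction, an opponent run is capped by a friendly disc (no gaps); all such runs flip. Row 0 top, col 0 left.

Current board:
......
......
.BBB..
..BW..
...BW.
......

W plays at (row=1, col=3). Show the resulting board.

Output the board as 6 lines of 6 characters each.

Place W at (1,3); scan 8 dirs for brackets.
Dir NW: first cell '.' (not opp) -> no flip
Dir N: first cell '.' (not opp) -> no flip
Dir NE: first cell '.' (not opp) -> no flip
Dir W: first cell '.' (not opp) -> no flip
Dir E: first cell '.' (not opp) -> no flip
Dir SW: opp run (2,2), next='.' -> no flip
Dir S: opp run (2,3) capped by W -> flip
Dir SE: first cell '.' (not opp) -> no flip
All flips: (2,3)

Answer: ......
...W..
.BBW..
..BW..
...BW.
......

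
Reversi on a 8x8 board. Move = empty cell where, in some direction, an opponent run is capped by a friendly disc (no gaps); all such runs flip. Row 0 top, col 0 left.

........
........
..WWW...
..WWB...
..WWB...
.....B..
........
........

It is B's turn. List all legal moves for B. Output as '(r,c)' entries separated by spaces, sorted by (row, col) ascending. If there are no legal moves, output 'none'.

(1,1): flips 2 -> legal
(1,2): flips 1 -> legal
(1,3): no bracket -> illegal
(1,4): flips 1 -> legal
(1,5): no bracket -> illegal
(2,1): no bracket -> illegal
(2,5): no bracket -> illegal
(3,1): flips 2 -> legal
(3,5): no bracket -> illegal
(4,1): flips 2 -> legal
(5,1): no bracket -> illegal
(5,2): flips 1 -> legal
(5,3): no bracket -> illegal
(5,4): no bracket -> illegal

Answer: (1,1) (1,2) (1,4) (3,1) (4,1) (5,2)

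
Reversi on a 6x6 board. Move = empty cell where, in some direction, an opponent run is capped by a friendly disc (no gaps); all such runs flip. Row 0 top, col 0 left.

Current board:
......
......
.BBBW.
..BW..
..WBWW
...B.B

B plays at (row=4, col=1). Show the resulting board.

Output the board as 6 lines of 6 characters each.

Answer: ......
......
.BBBW.
..BW..
.BBBWW
...B.B

Derivation:
Place B at (4,1); scan 8 dirs for brackets.
Dir NW: first cell '.' (not opp) -> no flip
Dir N: first cell '.' (not opp) -> no flip
Dir NE: first cell 'B' (not opp) -> no flip
Dir W: first cell '.' (not opp) -> no flip
Dir E: opp run (4,2) capped by B -> flip
Dir SW: first cell '.' (not opp) -> no flip
Dir S: first cell '.' (not opp) -> no flip
Dir SE: first cell '.' (not opp) -> no flip
All flips: (4,2)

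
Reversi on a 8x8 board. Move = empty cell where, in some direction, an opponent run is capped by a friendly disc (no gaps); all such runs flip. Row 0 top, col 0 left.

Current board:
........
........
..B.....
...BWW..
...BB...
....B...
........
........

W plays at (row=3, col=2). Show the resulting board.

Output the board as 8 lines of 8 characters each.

Answer: ........
........
..B.....
..WWWW..
...BB...
....B...
........
........

Derivation:
Place W at (3,2); scan 8 dirs for brackets.
Dir NW: first cell '.' (not opp) -> no flip
Dir N: opp run (2,2), next='.' -> no flip
Dir NE: first cell '.' (not opp) -> no flip
Dir W: first cell '.' (not opp) -> no flip
Dir E: opp run (3,3) capped by W -> flip
Dir SW: first cell '.' (not opp) -> no flip
Dir S: first cell '.' (not opp) -> no flip
Dir SE: opp run (4,3) (5,4), next='.' -> no flip
All flips: (3,3)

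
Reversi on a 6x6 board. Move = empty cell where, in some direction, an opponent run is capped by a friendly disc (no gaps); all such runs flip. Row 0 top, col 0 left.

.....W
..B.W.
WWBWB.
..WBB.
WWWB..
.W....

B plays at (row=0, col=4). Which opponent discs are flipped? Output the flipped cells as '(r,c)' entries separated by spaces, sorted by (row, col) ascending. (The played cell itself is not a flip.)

Answer: (1,4)

Derivation:
Dir NW: edge -> no flip
Dir N: edge -> no flip
Dir NE: edge -> no flip
Dir W: first cell '.' (not opp) -> no flip
Dir E: opp run (0,5), next=edge -> no flip
Dir SW: first cell '.' (not opp) -> no flip
Dir S: opp run (1,4) capped by B -> flip
Dir SE: first cell '.' (not opp) -> no flip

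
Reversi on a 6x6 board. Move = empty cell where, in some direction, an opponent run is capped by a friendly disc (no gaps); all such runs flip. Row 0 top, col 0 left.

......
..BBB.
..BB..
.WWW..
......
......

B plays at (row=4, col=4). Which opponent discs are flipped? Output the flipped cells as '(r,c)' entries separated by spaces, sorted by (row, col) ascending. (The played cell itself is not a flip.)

Dir NW: opp run (3,3) capped by B -> flip
Dir N: first cell '.' (not opp) -> no flip
Dir NE: first cell '.' (not opp) -> no flip
Dir W: first cell '.' (not opp) -> no flip
Dir E: first cell '.' (not opp) -> no flip
Dir SW: first cell '.' (not opp) -> no flip
Dir S: first cell '.' (not opp) -> no flip
Dir SE: first cell '.' (not opp) -> no flip

Answer: (3,3)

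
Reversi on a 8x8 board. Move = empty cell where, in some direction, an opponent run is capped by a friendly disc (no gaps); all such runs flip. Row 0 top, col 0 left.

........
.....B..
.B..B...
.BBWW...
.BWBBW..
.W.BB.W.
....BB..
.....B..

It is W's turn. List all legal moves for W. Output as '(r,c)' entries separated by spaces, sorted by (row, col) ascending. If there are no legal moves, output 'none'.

Answer: (0,6) (1,1) (1,4) (2,0) (2,2) (3,0) (4,0) (5,2) (5,5) (6,3) (7,4)

Derivation:
(0,4): no bracket -> illegal
(0,5): no bracket -> illegal
(0,6): flips 2 -> legal
(1,0): no bracket -> illegal
(1,1): flips 3 -> legal
(1,2): no bracket -> illegal
(1,3): no bracket -> illegal
(1,4): flips 1 -> legal
(1,6): no bracket -> illegal
(2,0): flips 1 -> legal
(2,2): flips 1 -> legal
(2,3): no bracket -> illegal
(2,5): no bracket -> illegal
(2,6): no bracket -> illegal
(3,0): flips 2 -> legal
(3,5): no bracket -> illegal
(4,0): flips 1 -> legal
(5,0): no bracket -> illegal
(5,2): flips 1 -> legal
(5,5): flips 1 -> legal
(6,2): no bracket -> illegal
(6,3): flips 3 -> legal
(6,6): no bracket -> illegal
(7,3): no bracket -> illegal
(7,4): flips 4 -> legal
(7,6): no bracket -> illegal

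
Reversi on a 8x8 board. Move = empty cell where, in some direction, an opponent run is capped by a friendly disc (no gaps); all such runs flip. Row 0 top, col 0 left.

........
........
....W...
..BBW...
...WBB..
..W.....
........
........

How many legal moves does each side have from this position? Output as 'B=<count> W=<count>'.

-- B to move --
(1,3): no bracket -> illegal
(1,4): flips 2 -> legal
(1,5): flips 1 -> legal
(2,3): flips 1 -> legal
(2,5): no bracket -> illegal
(3,5): flips 1 -> legal
(4,1): no bracket -> illegal
(4,2): flips 1 -> legal
(5,1): no bracket -> illegal
(5,3): flips 1 -> legal
(5,4): flips 1 -> legal
(6,1): no bracket -> illegal
(6,2): no bracket -> illegal
(6,3): no bracket -> illegal
B mobility = 7
-- W to move --
(2,1): flips 1 -> legal
(2,2): no bracket -> illegal
(2,3): flips 1 -> legal
(3,1): flips 2 -> legal
(3,5): no bracket -> illegal
(3,6): no bracket -> illegal
(4,1): no bracket -> illegal
(4,2): flips 1 -> legal
(4,6): flips 2 -> legal
(5,3): no bracket -> illegal
(5,4): flips 1 -> legal
(5,5): no bracket -> illegal
(5,6): flips 1 -> legal
W mobility = 7

Answer: B=7 W=7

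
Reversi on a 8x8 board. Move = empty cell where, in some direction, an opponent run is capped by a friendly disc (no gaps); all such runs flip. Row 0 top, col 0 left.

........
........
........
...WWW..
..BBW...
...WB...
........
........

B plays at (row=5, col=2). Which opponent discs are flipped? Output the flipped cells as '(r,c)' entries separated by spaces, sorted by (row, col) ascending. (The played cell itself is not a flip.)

Dir NW: first cell '.' (not opp) -> no flip
Dir N: first cell 'B' (not opp) -> no flip
Dir NE: first cell 'B' (not opp) -> no flip
Dir W: first cell '.' (not opp) -> no flip
Dir E: opp run (5,3) capped by B -> flip
Dir SW: first cell '.' (not opp) -> no flip
Dir S: first cell '.' (not opp) -> no flip
Dir SE: first cell '.' (not opp) -> no flip

Answer: (5,3)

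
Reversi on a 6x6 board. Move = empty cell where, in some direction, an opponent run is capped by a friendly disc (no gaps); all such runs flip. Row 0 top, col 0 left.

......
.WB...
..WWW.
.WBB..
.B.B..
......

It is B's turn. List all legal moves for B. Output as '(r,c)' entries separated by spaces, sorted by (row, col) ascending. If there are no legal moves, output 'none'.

Answer: (0,0) (1,0) (1,3) (1,4) (1,5) (2,1) (3,0) (3,4)

Derivation:
(0,0): flips 2 -> legal
(0,1): no bracket -> illegal
(0,2): no bracket -> illegal
(1,0): flips 1 -> legal
(1,3): flips 1 -> legal
(1,4): flips 1 -> legal
(1,5): flips 1 -> legal
(2,0): no bracket -> illegal
(2,1): flips 1 -> legal
(2,5): no bracket -> illegal
(3,0): flips 1 -> legal
(3,4): flips 1 -> legal
(3,5): no bracket -> illegal
(4,0): no bracket -> illegal
(4,2): no bracket -> illegal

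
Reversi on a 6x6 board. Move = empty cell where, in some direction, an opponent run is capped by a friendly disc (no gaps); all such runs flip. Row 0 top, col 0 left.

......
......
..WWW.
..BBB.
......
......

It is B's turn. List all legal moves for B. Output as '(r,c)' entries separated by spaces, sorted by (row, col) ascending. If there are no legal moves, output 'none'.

(1,1): flips 1 -> legal
(1,2): flips 2 -> legal
(1,3): flips 1 -> legal
(1,4): flips 2 -> legal
(1,5): flips 1 -> legal
(2,1): no bracket -> illegal
(2,5): no bracket -> illegal
(3,1): no bracket -> illegal
(3,5): no bracket -> illegal

Answer: (1,1) (1,2) (1,3) (1,4) (1,5)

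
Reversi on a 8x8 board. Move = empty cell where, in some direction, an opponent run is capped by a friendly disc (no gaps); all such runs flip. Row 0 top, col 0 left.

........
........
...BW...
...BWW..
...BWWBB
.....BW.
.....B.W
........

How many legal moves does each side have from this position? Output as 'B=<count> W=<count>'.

-- B to move --
(1,3): flips 2 -> legal
(1,4): no bracket -> illegal
(1,5): flips 1 -> legal
(2,5): flips 4 -> legal
(2,6): no bracket -> illegal
(3,6): flips 2 -> legal
(5,3): no bracket -> illegal
(5,4): no bracket -> illegal
(5,7): flips 1 -> legal
(6,6): flips 1 -> legal
(7,6): no bracket -> illegal
(7,7): no bracket -> illegal
B mobility = 6
-- W to move --
(1,2): flips 1 -> legal
(1,3): no bracket -> illegal
(1,4): no bracket -> illegal
(2,2): flips 2 -> legal
(3,2): flips 1 -> legal
(3,6): flips 1 -> legal
(3,7): no bracket -> illegal
(4,2): flips 2 -> legal
(5,2): flips 1 -> legal
(5,3): no bracket -> illegal
(5,4): flips 1 -> legal
(5,7): flips 1 -> legal
(6,4): no bracket -> illegal
(6,6): flips 1 -> legal
(7,4): flips 1 -> legal
(7,5): flips 2 -> legal
(7,6): no bracket -> illegal
W mobility = 11

Answer: B=6 W=11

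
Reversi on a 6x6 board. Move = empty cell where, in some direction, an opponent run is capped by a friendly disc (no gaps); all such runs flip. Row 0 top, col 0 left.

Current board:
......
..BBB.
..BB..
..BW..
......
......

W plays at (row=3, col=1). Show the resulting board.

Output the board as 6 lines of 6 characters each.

Place W at (3,1); scan 8 dirs for brackets.
Dir NW: first cell '.' (not opp) -> no flip
Dir N: first cell '.' (not opp) -> no flip
Dir NE: opp run (2,2) (1,3), next='.' -> no flip
Dir W: first cell '.' (not opp) -> no flip
Dir E: opp run (3,2) capped by W -> flip
Dir SW: first cell '.' (not opp) -> no flip
Dir S: first cell '.' (not opp) -> no flip
Dir SE: first cell '.' (not opp) -> no flip
All flips: (3,2)

Answer: ......
..BBB.
..BB..
.WWW..
......
......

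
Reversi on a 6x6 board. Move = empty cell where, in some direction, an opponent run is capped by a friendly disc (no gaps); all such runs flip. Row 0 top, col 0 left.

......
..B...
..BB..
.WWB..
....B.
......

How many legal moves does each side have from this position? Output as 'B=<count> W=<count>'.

-- B to move --
(2,0): no bracket -> illegal
(2,1): no bracket -> illegal
(3,0): flips 2 -> legal
(4,0): flips 1 -> legal
(4,1): flips 1 -> legal
(4,2): flips 1 -> legal
(4,3): no bracket -> illegal
B mobility = 4
-- W to move --
(0,1): no bracket -> illegal
(0,2): flips 2 -> legal
(0,3): no bracket -> illegal
(1,1): no bracket -> illegal
(1,3): flips 1 -> legal
(1,4): flips 1 -> legal
(2,1): no bracket -> illegal
(2,4): no bracket -> illegal
(3,4): flips 1 -> legal
(3,5): no bracket -> illegal
(4,2): no bracket -> illegal
(4,3): no bracket -> illegal
(4,5): no bracket -> illegal
(5,3): no bracket -> illegal
(5,4): no bracket -> illegal
(5,5): no bracket -> illegal
W mobility = 4

Answer: B=4 W=4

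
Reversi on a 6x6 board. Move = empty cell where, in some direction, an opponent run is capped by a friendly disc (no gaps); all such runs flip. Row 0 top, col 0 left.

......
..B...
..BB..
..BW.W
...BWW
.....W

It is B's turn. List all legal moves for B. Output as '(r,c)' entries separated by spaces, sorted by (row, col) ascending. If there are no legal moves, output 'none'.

(2,4): no bracket -> illegal
(2,5): no bracket -> illegal
(3,4): flips 1 -> legal
(4,2): no bracket -> illegal
(5,3): no bracket -> illegal
(5,4): no bracket -> illegal

Answer: (3,4)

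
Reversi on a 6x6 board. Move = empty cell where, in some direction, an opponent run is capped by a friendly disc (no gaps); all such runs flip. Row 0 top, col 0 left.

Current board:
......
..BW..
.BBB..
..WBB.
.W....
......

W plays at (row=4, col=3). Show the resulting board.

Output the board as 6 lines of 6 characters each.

Answer: ......
..BW..
.BBW..
..WWB.
.W.W..
......

Derivation:
Place W at (4,3); scan 8 dirs for brackets.
Dir NW: first cell 'W' (not opp) -> no flip
Dir N: opp run (3,3) (2,3) capped by W -> flip
Dir NE: opp run (3,4), next='.' -> no flip
Dir W: first cell '.' (not opp) -> no flip
Dir E: first cell '.' (not opp) -> no flip
Dir SW: first cell '.' (not opp) -> no flip
Dir S: first cell '.' (not opp) -> no flip
Dir SE: first cell '.' (not opp) -> no flip
All flips: (2,3) (3,3)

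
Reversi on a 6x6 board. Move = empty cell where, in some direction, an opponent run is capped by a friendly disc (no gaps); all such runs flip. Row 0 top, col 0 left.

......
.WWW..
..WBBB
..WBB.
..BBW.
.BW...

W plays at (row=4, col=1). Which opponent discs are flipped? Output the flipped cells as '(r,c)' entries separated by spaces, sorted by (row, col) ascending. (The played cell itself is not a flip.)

Answer: (4,2) (4,3)

Derivation:
Dir NW: first cell '.' (not opp) -> no flip
Dir N: first cell '.' (not opp) -> no flip
Dir NE: first cell 'W' (not opp) -> no flip
Dir W: first cell '.' (not opp) -> no flip
Dir E: opp run (4,2) (4,3) capped by W -> flip
Dir SW: first cell '.' (not opp) -> no flip
Dir S: opp run (5,1), next=edge -> no flip
Dir SE: first cell 'W' (not opp) -> no flip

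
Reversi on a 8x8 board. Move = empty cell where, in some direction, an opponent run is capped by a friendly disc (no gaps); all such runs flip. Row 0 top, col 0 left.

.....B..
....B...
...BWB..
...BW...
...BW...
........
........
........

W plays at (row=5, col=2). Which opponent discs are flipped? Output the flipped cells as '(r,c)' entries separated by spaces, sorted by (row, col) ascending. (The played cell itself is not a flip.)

Answer: (4,3)

Derivation:
Dir NW: first cell '.' (not opp) -> no flip
Dir N: first cell '.' (not opp) -> no flip
Dir NE: opp run (4,3) capped by W -> flip
Dir W: first cell '.' (not opp) -> no flip
Dir E: first cell '.' (not opp) -> no flip
Dir SW: first cell '.' (not opp) -> no flip
Dir S: first cell '.' (not opp) -> no flip
Dir SE: first cell '.' (not opp) -> no flip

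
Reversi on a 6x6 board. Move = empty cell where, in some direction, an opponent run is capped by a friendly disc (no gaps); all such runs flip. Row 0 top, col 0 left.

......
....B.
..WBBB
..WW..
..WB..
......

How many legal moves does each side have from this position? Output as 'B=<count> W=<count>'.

-- B to move --
(1,1): no bracket -> illegal
(1,2): no bracket -> illegal
(1,3): no bracket -> illegal
(2,1): flips 2 -> legal
(3,1): no bracket -> illegal
(3,4): no bracket -> illegal
(4,1): flips 2 -> legal
(4,4): no bracket -> illegal
(5,1): flips 2 -> legal
(5,2): no bracket -> illegal
(5,3): no bracket -> illegal
B mobility = 3
-- W to move --
(0,3): no bracket -> illegal
(0,4): no bracket -> illegal
(0,5): flips 2 -> legal
(1,2): no bracket -> illegal
(1,3): flips 1 -> legal
(1,5): flips 1 -> legal
(3,4): no bracket -> illegal
(3,5): no bracket -> illegal
(4,4): flips 1 -> legal
(5,2): no bracket -> illegal
(5,3): flips 1 -> legal
(5,4): flips 1 -> legal
W mobility = 6

Answer: B=3 W=6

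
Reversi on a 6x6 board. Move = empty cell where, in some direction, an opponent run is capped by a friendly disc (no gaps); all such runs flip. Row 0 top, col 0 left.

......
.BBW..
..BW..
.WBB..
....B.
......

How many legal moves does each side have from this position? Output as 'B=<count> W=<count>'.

Answer: B=7 W=6

Derivation:
-- B to move --
(0,2): no bracket -> illegal
(0,3): flips 2 -> legal
(0,4): flips 1 -> legal
(1,4): flips 2 -> legal
(2,0): no bracket -> illegal
(2,1): no bracket -> illegal
(2,4): flips 1 -> legal
(3,0): flips 1 -> legal
(3,4): flips 1 -> legal
(4,0): flips 1 -> legal
(4,1): no bracket -> illegal
(4,2): no bracket -> illegal
B mobility = 7
-- W to move --
(0,0): no bracket -> illegal
(0,1): flips 1 -> legal
(0,2): no bracket -> illegal
(0,3): no bracket -> illegal
(1,0): flips 2 -> legal
(2,0): no bracket -> illegal
(2,1): flips 1 -> legal
(2,4): no bracket -> illegal
(3,4): flips 2 -> legal
(3,5): no bracket -> illegal
(4,1): flips 1 -> legal
(4,2): no bracket -> illegal
(4,3): flips 1 -> legal
(4,5): no bracket -> illegal
(5,3): no bracket -> illegal
(5,4): no bracket -> illegal
(5,5): no bracket -> illegal
W mobility = 6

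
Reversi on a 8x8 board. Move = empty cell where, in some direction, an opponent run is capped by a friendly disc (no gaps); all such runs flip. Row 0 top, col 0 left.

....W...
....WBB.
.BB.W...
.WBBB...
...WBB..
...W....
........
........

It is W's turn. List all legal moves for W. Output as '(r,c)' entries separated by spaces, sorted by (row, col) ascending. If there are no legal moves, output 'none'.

Answer: (0,6) (1,0) (1,1) (1,3) (1,7) (2,3) (2,5) (2,6) (3,5) (4,2) (4,6) (5,4)

Derivation:
(0,5): no bracket -> illegal
(0,6): flips 1 -> legal
(0,7): no bracket -> illegal
(1,0): flips 2 -> legal
(1,1): flips 1 -> legal
(1,2): no bracket -> illegal
(1,3): flips 1 -> legal
(1,7): flips 2 -> legal
(2,0): no bracket -> illegal
(2,3): flips 1 -> legal
(2,5): flips 1 -> legal
(2,6): flips 1 -> legal
(2,7): no bracket -> illegal
(3,0): no bracket -> illegal
(3,5): flips 4 -> legal
(3,6): no bracket -> illegal
(4,1): no bracket -> illegal
(4,2): flips 1 -> legal
(4,6): flips 2 -> legal
(5,4): flips 2 -> legal
(5,5): no bracket -> illegal
(5,6): no bracket -> illegal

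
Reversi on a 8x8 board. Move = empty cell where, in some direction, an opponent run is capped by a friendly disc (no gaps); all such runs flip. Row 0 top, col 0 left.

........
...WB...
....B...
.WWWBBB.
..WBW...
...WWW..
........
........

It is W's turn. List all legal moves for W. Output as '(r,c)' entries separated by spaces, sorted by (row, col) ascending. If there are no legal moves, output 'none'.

(0,3): no bracket -> illegal
(0,4): flips 3 -> legal
(0,5): no bracket -> illegal
(1,5): flips 2 -> legal
(2,3): no bracket -> illegal
(2,5): no bracket -> illegal
(2,6): flips 1 -> legal
(2,7): no bracket -> illegal
(3,7): flips 3 -> legal
(4,5): no bracket -> illegal
(4,6): flips 2 -> legal
(4,7): no bracket -> illegal
(5,2): no bracket -> illegal

Answer: (0,4) (1,5) (2,6) (3,7) (4,6)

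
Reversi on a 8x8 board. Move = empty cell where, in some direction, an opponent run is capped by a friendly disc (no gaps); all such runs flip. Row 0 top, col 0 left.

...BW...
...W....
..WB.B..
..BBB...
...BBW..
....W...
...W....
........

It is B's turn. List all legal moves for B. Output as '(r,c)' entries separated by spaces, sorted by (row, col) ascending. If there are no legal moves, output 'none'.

Answer: (0,5) (1,1) (1,2) (2,1) (4,6) (5,6) (6,4) (6,5)

Derivation:
(0,2): no bracket -> illegal
(0,5): flips 1 -> legal
(1,1): flips 1 -> legal
(1,2): flips 1 -> legal
(1,4): no bracket -> illegal
(1,5): no bracket -> illegal
(2,1): flips 1 -> legal
(2,4): no bracket -> illegal
(3,1): no bracket -> illegal
(3,5): no bracket -> illegal
(3,6): no bracket -> illegal
(4,6): flips 1 -> legal
(5,2): no bracket -> illegal
(5,3): no bracket -> illegal
(5,5): no bracket -> illegal
(5,6): flips 1 -> legal
(6,2): no bracket -> illegal
(6,4): flips 1 -> legal
(6,5): flips 1 -> legal
(7,2): no bracket -> illegal
(7,3): no bracket -> illegal
(7,4): no bracket -> illegal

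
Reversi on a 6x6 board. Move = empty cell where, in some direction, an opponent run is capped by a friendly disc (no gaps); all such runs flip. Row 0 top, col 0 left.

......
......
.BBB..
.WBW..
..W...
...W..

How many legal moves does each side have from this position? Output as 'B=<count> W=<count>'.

-- B to move --
(2,0): no bracket -> illegal
(2,4): no bracket -> illegal
(3,0): flips 1 -> legal
(3,4): flips 1 -> legal
(4,0): flips 1 -> legal
(4,1): flips 1 -> legal
(4,3): flips 1 -> legal
(4,4): flips 1 -> legal
(5,1): no bracket -> illegal
(5,2): flips 1 -> legal
(5,4): no bracket -> illegal
B mobility = 7
-- W to move --
(1,0): no bracket -> illegal
(1,1): flips 2 -> legal
(1,2): flips 2 -> legal
(1,3): flips 2 -> legal
(1,4): no bracket -> illegal
(2,0): no bracket -> illegal
(2,4): no bracket -> illegal
(3,0): no bracket -> illegal
(3,4): no bracket -> illegal
(4,1): no bracket -> illegal
(4,3): no bracket -> illegal
W mobility = 3

Answer: B=7 W=3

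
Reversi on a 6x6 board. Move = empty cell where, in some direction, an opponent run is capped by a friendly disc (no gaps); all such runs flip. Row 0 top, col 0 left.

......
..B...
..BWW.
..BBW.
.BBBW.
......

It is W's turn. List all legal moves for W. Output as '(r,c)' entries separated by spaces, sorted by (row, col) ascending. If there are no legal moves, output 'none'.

(0,1): flips 1 -> legal
(0,2): no bracket -> illegal
(0,3): no bracket -> illegal
(1,1): flips 2 -> legal
(1,3): no bracket -> illegal
(2,1): flips 1 -> legal
(3,0): no bracket -> illegal
(3,1): flips 2 -> legal
(4,0): flips 3 -> legal
(5,0): flips 2 -> legal
(5,1): flips 2 -> legal
(5,2): flips 1 -> legal
(5,3): flips 2 -> legal
(5,4): no bracket -> illegal

Answer: (0,1) (1,1) (2,1) (3,1) (4,0) (5,0) (5,1) (5,2) (5,3)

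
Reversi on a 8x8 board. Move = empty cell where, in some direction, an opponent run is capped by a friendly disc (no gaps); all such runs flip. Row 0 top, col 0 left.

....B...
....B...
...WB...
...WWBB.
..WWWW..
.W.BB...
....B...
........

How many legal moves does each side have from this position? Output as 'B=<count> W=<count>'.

Answer: B=6 W=11

Derivation:
-- B to move --
(1,2): no bracket -> illegal
(1,3): flips 3 -> legal
(2,2): flips 1 -> legal
(2,5): no bracket -> illegal
(3,1): flips 1 -> legal
(3,2): flips 4 -> legal
(4,0): no bracket -> illegal
(4,1): no bracket -> illegal
(4,6): no bracket -> illegal
(5,0): no bracket -> illegal
(5,2): no bracket -> illegal
(5,5): flips 1 -> legal
(5,6): no bracket -> illegal
(6,0): flips 3 -> legal
(6,1): no bracket -> illegal
(6,2): no bracket -> illegal
B mobility = 6
-- W to move --
(0,3): no bracket -> illegal
(0,5): flips 1 -> legal
(1,3): no bracket -> illegal
(1,5): flips 1 -> legal
(2,5): flips 2 -> legal
(2,6): flips 1 -> legal
(2,7): flips 1 -> legal
(3,7): flips 2 -> legal
(4,6): no bracket -> illegal
(4,7): no bracket -> illegal
(5,2): no bracket -> illegal
(5,5): no bracket -> illegal
(6,2): flips 1 -> legal
(6,3): flips 2 -> legal
(6,5): flips 1 -> legal
(7,3): no bracket -> illegal
(7,4): flips 2 -> legal
(7,5): flips 2 -> legal
W mobility = 11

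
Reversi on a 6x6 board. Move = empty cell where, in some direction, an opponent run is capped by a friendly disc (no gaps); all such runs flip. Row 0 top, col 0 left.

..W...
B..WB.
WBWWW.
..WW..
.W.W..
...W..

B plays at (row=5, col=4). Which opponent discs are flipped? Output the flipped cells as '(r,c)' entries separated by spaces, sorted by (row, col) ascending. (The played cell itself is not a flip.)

Answer: (3,2) (4,3)

Derivation:
Dir NW: opp run (4,3) (3,2) capped by B -> flip
Dir N: first cell '.' (not opp) -> no flip
Dir NE: first cell '.' (not opp) -> no flip
Dir W: opp run (5,3), next='.' -> no flip
Dir E: first cell '.' (not opp) -> no flip
Dir SW: edge -> no flip
Dir S: edge -> no flip
Dir SE: edge -> no flip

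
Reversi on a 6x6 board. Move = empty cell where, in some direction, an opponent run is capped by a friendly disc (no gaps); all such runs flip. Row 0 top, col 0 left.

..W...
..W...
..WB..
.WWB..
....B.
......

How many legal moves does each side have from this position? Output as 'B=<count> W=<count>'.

Answer: B=5 W=4

Derivation:
-- B to move --
(0,1): flips 1 -> legal
(0,3): no bracket -> illegal
(1,1): flips 1 -> legal
(1,3): no bracket -> illegal
(2,0): no bracket -> illegal
(2,1): flips 1 -> legal
(3,0): flips 2 -> legal
(4,0): no bracket -> illegal
(4,1): flips 1 -> legal
(4,2): no bracket -> illegal
(4,3): no bracket -> illegal
B mobility = 5
-- W to move --
(1,3): no bracket -> illegal
(1,4): flips 1 -> legal
(2,4): flips 1 -> legal
(3,4): flips 2 -> legal
(3,5): no bracket -> illegal
(4,2): no bracket -> illegal
(4,3): no bracket -> illegal
(4,5): no bracket -> illegal
(5,3): no bracket -> illegal
(5,4): no bracket -> illegal
(5,5): flips 2 -> legal
W mobility = 4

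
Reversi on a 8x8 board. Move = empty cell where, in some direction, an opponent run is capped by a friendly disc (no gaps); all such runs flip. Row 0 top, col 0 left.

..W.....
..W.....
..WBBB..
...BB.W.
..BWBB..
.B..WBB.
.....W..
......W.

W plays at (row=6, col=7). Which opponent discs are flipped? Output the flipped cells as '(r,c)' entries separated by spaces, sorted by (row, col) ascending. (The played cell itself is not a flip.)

Answer: (2,3) (3,4) (4,5) (5,6)

Derivation:
Dir NW: opp run (5,6) (4,5) (3,4) (2,3) capped by W -> flip
Dir N: first cell '.' (not opp) -> no flip
Dir NE: edge -> no flip
Dir W: first cell '.' (not opp) -> no flip
Dir E: edge -> no flip
Dir SW: first cell 'W' (not opp) -> no flip
Dir S: first cell '.' (not opp) -> no flip
Dir SE: edge -> no flip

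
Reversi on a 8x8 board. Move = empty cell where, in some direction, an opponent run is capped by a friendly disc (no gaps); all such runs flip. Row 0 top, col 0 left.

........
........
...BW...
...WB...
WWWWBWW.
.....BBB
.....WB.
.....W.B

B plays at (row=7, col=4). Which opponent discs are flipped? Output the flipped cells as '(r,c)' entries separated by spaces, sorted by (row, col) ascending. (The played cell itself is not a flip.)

Answer: (6,5)

Derivation:
Dir NW: first cell '.' (not opp) -> no flip
Dir N: first cell '.' (not opp) -> no flip
Dir NE: opp run (6,5) capped by B -> flip
Dir W: first cell '.' (not opp) -> no flip
Dir E: opp run (7,5), next='.' -> no flip
Dir SW: edge -> no flip
Dir S: edge -> no flip
Dir SE: edge -> no flip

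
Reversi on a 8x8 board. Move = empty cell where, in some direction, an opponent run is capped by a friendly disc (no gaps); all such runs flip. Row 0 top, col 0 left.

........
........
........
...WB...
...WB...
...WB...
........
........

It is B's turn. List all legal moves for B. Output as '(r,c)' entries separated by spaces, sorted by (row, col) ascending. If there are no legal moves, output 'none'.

Answer: (2,2) (3,2) (4,2) (5,2) (6,2)

Derivation:
(2,2): flips 1 -> legal
(2,3): no bracket -> illegal
(2,4): no bracket -> illegal
(3,2): flips 2 -> legal
(4,2): flips 1 -> legal
(5,2): flips 2 -> legal
(6,2): flips 1 -> legal
(6,3): no bracket -> illegal
(6,4): no bracket -> illegal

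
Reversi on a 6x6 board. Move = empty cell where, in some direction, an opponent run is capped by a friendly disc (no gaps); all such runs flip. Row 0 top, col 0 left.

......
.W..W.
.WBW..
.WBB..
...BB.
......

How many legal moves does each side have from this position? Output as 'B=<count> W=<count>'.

Answer: B=8 W=6

Derivation:
-- B to move --
(0,0): flips 1 -> legal
(0,1): no bracket -> illegal
(0,2): no bracket -> illegal
(0,3): no bracket -> illegal
(0,4): no bracket -> illegal
(0,5): flips 2 -> legal
(1,0): flips 1 -> legal
(1,2): no bracket -> illegal
(1,3): flips 1 -> legal
(1,5): no bracket -> illegal
(2,0): flips 1 -> legal
(2,4): flips 1 -> legal
(2,5): no bracket -> illegal
(3,0): flips 1 -> legal
(3,4): no bracket -> illegal
(4,0): flips 1 -> legal
(4,1): no bracket -> illegal
(4,2): no bracket -> illegal
B mobility = 8
-- W to move --
(1,2): no bracket -> illegal
(1,3): flips 1 -> legal
(2,4): no bracket -> illegal
(3,4): flips 2 -> legal
(3,5): no bracket -> illegal
(4,1): flips 1 -> legal
(4,2): no bracket -> illegal
(4,5): no bracket -> illegal
(5,2): no bracket -> illegal
(5,3): flips 2 -> legal
(5,4): flips 2 -> legal
(5,5): flips 3 -> legal
W mobility = 6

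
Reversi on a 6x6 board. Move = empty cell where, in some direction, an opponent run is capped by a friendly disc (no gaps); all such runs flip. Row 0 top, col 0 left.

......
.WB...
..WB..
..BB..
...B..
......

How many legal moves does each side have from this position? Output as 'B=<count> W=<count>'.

Answer: B=3 W=5

Derivation:
-- B to move --
(0,0): flips 2 -> legal
(0,1): no bracket -> illegal
(0,2): no bracket -> illegal
(1,0): flips 1 -> legal
(1,3): no bracket -> illegal
(2,0): no bracket -> illegal
(2,1): flips 1 -> legal
(3,1): no bracket -> illegal
B mobility = 3
-- W to move --
(0,1): no bracket -> illegal
(0,2): flips 1 -> legal
(0,3): no bracket -> illegal
(1,3): flips 1 -> legal
(1,4): no bracket -> illegal
(2,1): no bracket -> illegal
(2,4): flips 1 -> legal
(3,1): no bracket -> illegal
(3,4): no bracket -> illegal
(4,1): no bracket -> illegal
(4,2): flips 1 -> legal
(4,4): flips 1 -> legal
(5,2): no bracket -> illegal
(5,3): no bracket -> illegal
(5,4): no bracket -> illegal
W mobility = 5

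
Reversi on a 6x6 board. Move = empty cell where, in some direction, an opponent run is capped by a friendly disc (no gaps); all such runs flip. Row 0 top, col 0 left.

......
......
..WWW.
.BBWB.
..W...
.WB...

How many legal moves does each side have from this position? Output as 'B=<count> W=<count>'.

-- B to move --
(1,1): no bracket -> illegal
(1,2): flips 2 -> legal
(1,3): flips 1 -> legal
(1,4): flips 2 -> legal
(1,5): no bracket -> illegal
(2,1): no bracket -> illegal
(2,5): no bracket -> illegal
(3,5): no bracket -> illegal
(4,0): no bracket -> illegal
(4,1): no bracket -> illegal
(4,3): no bracket -> illegal
(4,4): no bracket -> illegal
(5,0): flips 1 -> legal
(5,3): flips 1 -> legal
B mobility = 5
-- W to move --
(2,0): flips 1 -> legal
(2,1): no bracket -> illegal
(2,5): no bracket -> illegal
(3,0): flips 2 -> legal
(3,5): flips 1 -> legal
(4,0): flips 1 -> legal
(4,1): flips 1 -> legal
(4,3): no bracket -> illegal
(4,4): flips 1 -> legal
(4,5): flips 1 -> legal
(5,3): flips 1 -> legal
W mobility = 8

Answer: B=5 W=8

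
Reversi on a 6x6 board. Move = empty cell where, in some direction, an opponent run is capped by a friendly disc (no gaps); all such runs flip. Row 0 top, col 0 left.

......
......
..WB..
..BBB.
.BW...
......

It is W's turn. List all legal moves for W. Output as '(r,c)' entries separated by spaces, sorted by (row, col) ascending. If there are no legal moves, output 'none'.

Answer: (2,4) (4,0) (4,4)

Derivation:
(1,2): no bracket -> illegal
(1,3): no bracket -> illegal
(1,4): no bracket -> illegal
(2,1): no bracket -> illegal
(2,4): flips 2 -> legal
(2,5): no bracket -> illegal
(3,0): no bracket -> illegal
(3,1): no bracket -> illegal
(3,5): no bracket -> illegal
(4,0): flips 1 -> legal
(4,3): no bracket -> illegal
(4,4): flips 1 -> legal
(4,5): no bracket -> illegal
(5,0): no bracket -> illegal
(5,1): no bracket -> illegal
(5,2): no bracket -> illegal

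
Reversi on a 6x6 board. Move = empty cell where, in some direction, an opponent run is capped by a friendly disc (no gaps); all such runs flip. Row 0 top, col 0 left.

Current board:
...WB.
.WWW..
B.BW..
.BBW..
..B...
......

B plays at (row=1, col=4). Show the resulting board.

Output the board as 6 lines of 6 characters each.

Place B at (1,4); scan 8 dirs for brackets.
Dir NW: opp run (0,3), next=edge -> no flip
Dir N: first cell 'B' (not opp) -> no flip
Dir NE: first cell '.' (not opp) -> no flip
Dir W: opp run (1,3) (1,2) (1,1), next='.' -> no flip
Dir E: first cell '.' (not opp) -> no flip
Dir SW: opp run (2,3) capped by B -> flip
Dir S: first cell '.' (not opp) -> no flip
Dir SE: first cell '.' (not opp) -> no flip
All flips: (2,3)

Answer: ...WB.
.WWWB.
B.BB..
.BBW..
..B...
......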